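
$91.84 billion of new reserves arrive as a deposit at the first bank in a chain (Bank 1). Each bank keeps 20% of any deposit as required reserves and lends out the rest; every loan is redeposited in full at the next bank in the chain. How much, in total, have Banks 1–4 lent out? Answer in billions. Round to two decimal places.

$216.89 billion

Bank i lends (1 − rr)^i of the original deposit: Bank 1 lends 91.84·0.8000 = 73.4720, Bank 2 lends 91.84·0.8000² = 58.7776, and so on.
Summing a geometric series: total = 91.84·[0.8000·(1 − 0.8000^4) / (1 − 0.8000)] ≈ 216.8893 billion.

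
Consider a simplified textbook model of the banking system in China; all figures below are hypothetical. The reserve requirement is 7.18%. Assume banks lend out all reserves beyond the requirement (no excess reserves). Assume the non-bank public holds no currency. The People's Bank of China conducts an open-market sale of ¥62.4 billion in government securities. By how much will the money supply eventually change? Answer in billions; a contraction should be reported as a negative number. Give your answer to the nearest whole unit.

The simple money multiplier is m = 1/rr = 1/0.0718 ≈ 13.9276.
An open-market sale reduces the monetary base by 62.4 billion, so ΔM = m × ΔMB = 13.9276 × (−62.4) ≈ -869.0822 billion.

-869 billion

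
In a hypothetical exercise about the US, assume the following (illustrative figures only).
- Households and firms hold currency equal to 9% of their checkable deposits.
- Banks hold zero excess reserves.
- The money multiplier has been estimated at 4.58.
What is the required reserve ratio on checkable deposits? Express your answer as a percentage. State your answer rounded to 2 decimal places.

Using m = 4.58. Since m = (1 + c)/(c + rr + e), the denominator satisfies c + rr + e = (1 + c)/m = (1 + 0.09) / 4.58 ≈ 0.237991.
With c = 0.09 and e = 0, the required reserve ratio on checkable deposits is 0.237991 − 0.09 − 0 = 0.147991.

14.80%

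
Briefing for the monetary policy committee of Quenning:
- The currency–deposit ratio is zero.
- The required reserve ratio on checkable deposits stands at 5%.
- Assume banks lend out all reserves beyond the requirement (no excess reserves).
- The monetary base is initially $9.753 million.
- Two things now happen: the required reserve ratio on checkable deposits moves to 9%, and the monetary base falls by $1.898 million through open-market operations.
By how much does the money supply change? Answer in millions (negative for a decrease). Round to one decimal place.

-107.8 million

Before: m₁ = 1 / (0.05) = 20, MB₁ = 9.753, so M₁ = 20 × 9.753 = 195.06 million.
After: m₂ = 1 / (0.09) ≈ 11.1111, MB₂ = 9.753 − 1.898 = 7.855, so M₂ = 11.1111 × 7.855 ≈ 87.2777 million.
ΔM = M₂ − M₁ = 87.2777 − 195.06 = -107.7823 million.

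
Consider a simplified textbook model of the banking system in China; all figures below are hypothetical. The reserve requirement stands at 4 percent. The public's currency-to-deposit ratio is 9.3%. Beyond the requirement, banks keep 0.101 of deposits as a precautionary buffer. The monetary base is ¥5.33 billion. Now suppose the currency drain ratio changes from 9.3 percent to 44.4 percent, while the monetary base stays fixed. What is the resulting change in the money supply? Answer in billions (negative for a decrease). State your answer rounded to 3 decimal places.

-11.740 billion

Initially m₁ = (1 + 0.093) / (0.04 + 0.101 + 0.093) ≈ 4.67094, so M₁ = 4.67094 × 5.33 ≈ 24.8961 billion.
After the change m₂ = (1 + 0.444) / (0.04 + 0.101 + 0.444) ≈ 2.46838, so M₂ = 2.46838 × 5.33 ≈ 13.1565 billion.
ΔM = M₂ − M₁ = 13.1565 − 24.8961 = -11.7396 billion.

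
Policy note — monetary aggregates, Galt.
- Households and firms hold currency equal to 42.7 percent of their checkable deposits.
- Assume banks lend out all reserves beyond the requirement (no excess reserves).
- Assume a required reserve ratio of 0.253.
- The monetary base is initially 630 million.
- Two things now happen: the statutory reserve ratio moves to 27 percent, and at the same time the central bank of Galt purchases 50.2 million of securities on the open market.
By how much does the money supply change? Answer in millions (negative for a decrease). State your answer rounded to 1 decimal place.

70.5 million

Before: m₁ = (1 + 0.427) / (0.253 + 0.427) ≈ 2.09853, MB₁ = 630, so M₁ = 2.09853 × 630 = 1322.0739 million.
After: m₂ = (1 + 0.427) / (0.27 + 0.427) ≈ 2.04735, MB₂ = 630 + 50.2 = 680.2, so M₂ = 2.04735 × 680.2 ≈ 1392.6075 million.
ΔM = M₂ − M₁ = 1392.6075 − 1322.0739 = 70.5336 million.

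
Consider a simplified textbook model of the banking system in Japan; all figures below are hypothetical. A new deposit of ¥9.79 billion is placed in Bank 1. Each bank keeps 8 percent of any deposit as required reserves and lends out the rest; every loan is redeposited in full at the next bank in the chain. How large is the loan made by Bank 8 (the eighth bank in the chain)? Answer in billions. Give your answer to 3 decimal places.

Each bank lends a fraction (1 − rr) = 0.9200 of the deposit it receives, so Bank 8 receives 9.79·0.9200^7 and lends 9.79·0.9200^8 ≈ 5.0244 billion.

¥5.024 billion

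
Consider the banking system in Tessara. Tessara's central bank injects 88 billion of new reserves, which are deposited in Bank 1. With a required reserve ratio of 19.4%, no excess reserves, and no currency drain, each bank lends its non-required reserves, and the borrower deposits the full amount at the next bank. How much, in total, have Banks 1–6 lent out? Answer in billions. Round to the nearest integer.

265 billion

Bank i lends (1 − rr)^i of the original deposit: Bank 1 lends 88·0.8060 = 70.9280, Bank 2 lends 88·0.8060² ≈ 57.1680, and so on.
Summing a geometric series: total = 88·[0.8060·(1 − 0.8060^6) / (1 − 0.8060)] ≈ 265.3717 billion.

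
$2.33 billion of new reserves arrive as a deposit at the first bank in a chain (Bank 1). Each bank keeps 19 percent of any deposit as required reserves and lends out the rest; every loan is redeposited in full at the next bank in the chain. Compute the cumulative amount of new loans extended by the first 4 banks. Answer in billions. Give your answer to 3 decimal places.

Bank i lends (1 − rr)^i of the original deposit: Bank 1 lends 2.33·0.8100 = 1.8873, Bank 2 lends 2.33·0.8100² ≈ 1.5287, and so on.
Summing a geometric series: total = 2.33·[0.8100·(1 − 0.8100^4) / (1 − 0.8100)] ≈ 5.6573 billion.

$5.657 billion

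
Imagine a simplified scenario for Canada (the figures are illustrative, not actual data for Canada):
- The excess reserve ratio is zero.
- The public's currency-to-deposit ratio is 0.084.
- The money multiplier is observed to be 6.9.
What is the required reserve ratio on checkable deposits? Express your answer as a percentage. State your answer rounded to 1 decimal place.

Using m = 6.9. Since m = (1 + c)/(c + rr + e), the denominator satisfies c + rr + e = (1 + c)/m = (1 + 0.084) / 6.9 ≈ 0.157101.
With c = 0.084 and e = 0, the required reserve ratio on checkable deposits is 0.157101 − 0.084 − 0 = 0.073101.

7.3%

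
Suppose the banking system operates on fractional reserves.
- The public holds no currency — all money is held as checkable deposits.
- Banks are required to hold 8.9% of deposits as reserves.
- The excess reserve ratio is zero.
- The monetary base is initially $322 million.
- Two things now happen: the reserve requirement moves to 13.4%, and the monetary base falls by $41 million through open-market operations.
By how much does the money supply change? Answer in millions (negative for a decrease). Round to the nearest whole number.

-1521 million

Before: m₁ = 1 / (0.089) ≈ 11.2360, MB₁ = 322, so M₁ = 11.2360 × 322 = 3617.992 million.
After: m₂ = 1 / (0.134) ≈ 7.4627, MB₂ = 322 − 41 = 281, so M₂ = 7.4627 × 281 = 2097.0187 million.
ΔM = M₂ − M₁ = 2097.0187 − 3617.992 = -1520.9733 million.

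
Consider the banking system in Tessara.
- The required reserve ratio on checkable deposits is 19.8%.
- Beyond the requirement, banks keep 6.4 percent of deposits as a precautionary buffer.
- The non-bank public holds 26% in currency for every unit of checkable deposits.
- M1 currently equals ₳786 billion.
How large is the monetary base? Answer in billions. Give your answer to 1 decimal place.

The money multiplier is m = (1 + c) / (rr + e + c) = (1 + 0.26) / (0.198 + 0.064 + 0.26) ≈ 2.41379.
MB = M / m = 786 / 2.41379 ≈ 325.629 billion.

₳325.6 billion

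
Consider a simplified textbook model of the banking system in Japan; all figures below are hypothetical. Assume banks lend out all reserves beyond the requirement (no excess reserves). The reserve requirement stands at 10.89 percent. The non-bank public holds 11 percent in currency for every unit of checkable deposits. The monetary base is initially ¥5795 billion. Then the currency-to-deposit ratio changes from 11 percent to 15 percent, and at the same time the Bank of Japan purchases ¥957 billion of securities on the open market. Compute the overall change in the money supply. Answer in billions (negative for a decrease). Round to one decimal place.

Before: m₁ = (1 + 0.11) / (0.1089 + 0.11) ≈ 5.070809, MB₁ = 5795, so M₁ = 5.070809 × 5795 ≈ 29385.3382 billion.
After: m₂ = (1 + 0.15) / (0.1089 + 0.15) ≈ 4.441869, MB₂ = 5795 + 957 = 6752, so M₂ = 4.441869 × 6752 ≈ 29991.4995 billion.
ΔM = M₂ − M₁ = 29991.4995 − 29385.3382 = 606.1613 billion.

¥606.2 billion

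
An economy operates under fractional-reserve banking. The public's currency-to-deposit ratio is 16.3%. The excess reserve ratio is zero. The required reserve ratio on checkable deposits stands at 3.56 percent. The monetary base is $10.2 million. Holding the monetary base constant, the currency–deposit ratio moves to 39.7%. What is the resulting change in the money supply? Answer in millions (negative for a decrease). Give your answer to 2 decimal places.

-26.79 million

Initially m₁ = (1 + 0.163) / (0.0356 + 0.163) ≈ 5.85599, so M₁ = 5.85599 × 10.2 ≈ 59.7311 million.
After the change m₂ = (1 + 0.397) / (0.0356 + 0.397) ≈ 3.22931, so M₂ = 3.22931 × 10.2 ≈ 32.939 million.
ΔM = M₂ − M₁ = 32.939 − 59.7311 = -26.7921 million.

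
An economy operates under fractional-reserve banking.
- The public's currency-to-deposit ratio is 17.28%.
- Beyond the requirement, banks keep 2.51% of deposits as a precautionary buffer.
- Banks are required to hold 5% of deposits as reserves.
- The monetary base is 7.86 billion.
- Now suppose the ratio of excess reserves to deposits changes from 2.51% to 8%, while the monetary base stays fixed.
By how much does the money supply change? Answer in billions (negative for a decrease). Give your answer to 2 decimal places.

Initially m₁ = (1 + 0.1728) / (0.05 + 0.0251 + 0.1728) ≈ 4.7309, so M₁ = 4.7309 × 7.86 ≈ 37.1849 billion.
After the change m₂ = (1 + 0.1728) / (0.05 + 0.08 + 0.1728) ≈ 3.8732, so M₂ = 3.8732 × 7.86 ≈ 30.4434 billion.
ΔM = M₂ − M₁ = 30.4434 − 37.1849 = -6.7415 billion.

-6.74 billion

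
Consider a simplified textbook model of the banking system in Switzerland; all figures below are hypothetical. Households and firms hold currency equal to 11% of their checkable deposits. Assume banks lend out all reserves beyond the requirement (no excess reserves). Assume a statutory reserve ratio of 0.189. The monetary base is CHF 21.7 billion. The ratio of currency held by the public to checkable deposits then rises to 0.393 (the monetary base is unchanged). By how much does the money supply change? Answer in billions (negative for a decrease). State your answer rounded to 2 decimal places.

Initially m₁ = (1 + 0.11) / (0.189 + 0.11) ≈ 3.71237, so M₁ = 3.71237 × 21.7 ≈ 80.5584 billion.
After the change m₂ = (1 + 0.393) / (0.189 + 0.393) ≈ 2.39347, so M₂ = 2.39347 × 21.7 ≈ 51.9383 billion.
ΔM = M₂ − M₁ = 51.9383 − 80.5584 = -28.6201 billion.

-28.62 billion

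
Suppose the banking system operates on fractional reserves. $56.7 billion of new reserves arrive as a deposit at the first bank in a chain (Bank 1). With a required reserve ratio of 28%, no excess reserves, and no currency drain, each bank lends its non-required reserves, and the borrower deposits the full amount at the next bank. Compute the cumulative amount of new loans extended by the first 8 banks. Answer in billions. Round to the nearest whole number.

Bank i lends (1 − rr)^i of the original deposit: Bank 1 lends 56.7·0.7200 = 40.8240, Bank 2 lends 56.7·0.7200² ≈ 29.3933, and so on.
Summing a geometric series: total = 56.7·[0.7200·(1 − 0.7200^8) / (1 − 0.7200)] ≈ 135.2703 billion.

$135 billion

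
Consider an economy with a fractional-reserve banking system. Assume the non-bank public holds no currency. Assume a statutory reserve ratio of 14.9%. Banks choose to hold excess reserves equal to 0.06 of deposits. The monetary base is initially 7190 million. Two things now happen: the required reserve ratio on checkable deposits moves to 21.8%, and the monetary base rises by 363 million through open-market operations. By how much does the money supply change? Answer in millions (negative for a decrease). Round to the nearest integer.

-7233 million

Before: m₁ = 1 / (0.149 + 0.06) ≈ 4.78469, MB₁ = 7190, so M₁ = 4.78469 × 7190 = 34401.9211 million.
After: m₂ = 1 / (0.218 + 0.06) ≈ 3.59712, MB₂ = 7190 + 363 = 7553, so M₂ = 3.59712 × 7553 ≈ 27169.0474 million.
ΔM = M₂ − M₁ = 27169.0474 − 34401.9211 = -7232.8737 million.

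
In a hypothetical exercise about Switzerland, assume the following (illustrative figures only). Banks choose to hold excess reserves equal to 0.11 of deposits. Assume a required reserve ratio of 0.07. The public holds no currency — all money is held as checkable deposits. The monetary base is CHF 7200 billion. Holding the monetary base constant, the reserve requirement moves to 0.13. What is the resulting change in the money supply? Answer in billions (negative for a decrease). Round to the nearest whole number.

Initially m₁ = 1 / (0.07 + 0.11) ≈ 5.55556, so M₁ = 5.55556 × 7200 = 40000.032 billion.
After the change m₂ = 1 / (0.13 + 0.11) ≈ 4.16667, so M₂ = 4.16667 × 7200 = 30000.024 billion.
ΔM = M₂ − M₁ = 30000.024 − 40000.032 = -10000.008 billion.

-10000 billion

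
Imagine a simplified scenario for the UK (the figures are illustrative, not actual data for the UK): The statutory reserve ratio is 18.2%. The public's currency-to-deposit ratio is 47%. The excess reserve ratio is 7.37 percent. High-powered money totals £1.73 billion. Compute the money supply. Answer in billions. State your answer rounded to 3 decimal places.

The money multiplier is m = (1 + c) / (rr + e + c) = (1 + 0.47) / (0.182 + 0.0737 + 0.47) ≈ 2.02563.
So M = m × MB = 2.02563 × 1.73 ≈ 3.5043 billion.

£3.504 billion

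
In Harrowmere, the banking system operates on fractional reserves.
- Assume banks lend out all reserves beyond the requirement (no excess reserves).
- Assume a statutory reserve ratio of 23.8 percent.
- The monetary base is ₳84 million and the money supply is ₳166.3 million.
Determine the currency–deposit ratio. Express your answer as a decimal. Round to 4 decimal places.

0.5397

Using m = M/MB = 166.3/84 ≈ 1.979762. From m = (1 + c)/(c + rr + e), rearranging gives 1 + c = m·(c + rr + e), so c·(1 − m) = m·(rr + e) − 1.
Hence c = [m·(rr + e) − 1]/(1 − m) = [1.979762 × (0.238 + 0) − 1] / (1 − 1.979762) ≈ 0.539740.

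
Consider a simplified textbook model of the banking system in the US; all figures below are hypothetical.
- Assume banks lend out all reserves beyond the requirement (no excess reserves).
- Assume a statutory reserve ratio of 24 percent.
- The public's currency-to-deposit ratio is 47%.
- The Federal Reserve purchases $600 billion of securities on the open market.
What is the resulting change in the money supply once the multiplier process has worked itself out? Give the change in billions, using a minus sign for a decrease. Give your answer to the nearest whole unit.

$1242 billion

The money multiplier is m = (1 + c) / (rr + c) = (1 + 0.47) / (0.24 + 0.47) ≈ 2.0704.
The purchase adds 600 billion of base, so ΔM = m × ΔMB = 2.0704 × (+600) = 1242.24 billion.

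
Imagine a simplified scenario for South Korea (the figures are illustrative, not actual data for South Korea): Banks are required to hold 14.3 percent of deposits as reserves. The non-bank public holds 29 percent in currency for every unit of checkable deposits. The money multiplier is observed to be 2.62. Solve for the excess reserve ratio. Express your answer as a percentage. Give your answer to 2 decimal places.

5.94%

Using m = 2.62. Since m = (1 + c)/(c + rr + e), the denominator satisfies c + rr + e = (1 + c)/m = (1 + 0.29) / 2.62 ≈ 0.492366.
With c = 0.29 and rr = 0.143, the excess reserve ratio is 0.492366 − 0.29 − 0.143 = 0.059366.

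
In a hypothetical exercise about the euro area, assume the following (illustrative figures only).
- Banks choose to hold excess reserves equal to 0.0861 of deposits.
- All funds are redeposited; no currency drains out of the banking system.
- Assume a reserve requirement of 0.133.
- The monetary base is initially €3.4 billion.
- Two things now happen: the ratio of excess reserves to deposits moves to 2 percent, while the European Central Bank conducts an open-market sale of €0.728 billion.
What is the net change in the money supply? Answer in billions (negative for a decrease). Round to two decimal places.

Before: m₁ = 1 / (0.133 + 0.0861) ≈ 4.5641, MB₁ = 3.4, so M₁ = 4.5641 × 3.4 ≈ 15.5179 billion.
After: m₂ = 1 / (0.133 + 0.02) ≈ 6.5359, MB₂ = 3.4 − 0.728 = 2.672, so M₂ = 6.5359 × 2.672 ≈ 17.4639 billion.
ΔM = M₂ − M₁ = 17.4639 − 15.5179 = 1.946 billion.

€1.95 billion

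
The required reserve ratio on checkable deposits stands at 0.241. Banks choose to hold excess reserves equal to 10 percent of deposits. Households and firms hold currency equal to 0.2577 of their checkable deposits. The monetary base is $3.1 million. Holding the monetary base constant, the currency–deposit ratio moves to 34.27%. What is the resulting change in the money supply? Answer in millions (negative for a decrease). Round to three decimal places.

Initially m₁ = (1 + 0.2577) / (0.241 + 0.1 + 0.2577) ≈ 2.10072, so M₁ = 2.10072 × 3.1 ≈ 6.5122 million.
After the change m₂ = (1 + 0.3427) / (0.241 + 0.1 + 0.3427) ≈ 1.96387, so M₂ = 1.96387 × 3.1 ≈ 6.088 million.
ΔM = M₂ − M₁ = 6.088 − 6.5122 = -0.4242 million.

-0.424 million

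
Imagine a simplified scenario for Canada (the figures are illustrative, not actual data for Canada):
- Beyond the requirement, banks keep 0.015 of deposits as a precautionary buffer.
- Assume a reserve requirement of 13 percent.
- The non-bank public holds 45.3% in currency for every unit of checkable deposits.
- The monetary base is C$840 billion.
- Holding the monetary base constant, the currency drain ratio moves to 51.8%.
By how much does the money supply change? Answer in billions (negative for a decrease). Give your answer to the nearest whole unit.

-118 billion

Initially m₁ = (1 + 0.453) / (0.13 + 0.015 + 0.453) ≈ 2.4298, so M₁ = 2.4298 × 840 = 2041.032 billion.
After the change m₂ = (1 + 0.518) / (0.13 + 0.015 + 0.518) ≈ 2.2896, so M₂ = 2.2896 × 840 = 1923.264 billion.
ΔM = M₂ − M₁ = 1923.264 − 2041.032 = -117.768 billion.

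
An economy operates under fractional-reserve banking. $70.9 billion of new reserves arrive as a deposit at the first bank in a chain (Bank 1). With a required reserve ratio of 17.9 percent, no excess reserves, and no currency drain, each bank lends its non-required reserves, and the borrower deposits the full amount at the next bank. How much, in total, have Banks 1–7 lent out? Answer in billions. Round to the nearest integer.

Bank i lends (1 − rr)^i of the original deposit: Bank 1 lends 70.9·0.8210 = 58.2089, Bank 2 lends 70.9·0.8210² ≈ 47.7895, and so on.
Summing a geometric series: total = 70.9·[0.8210·(1 − 0.8210^7) / (1 − 0.8210)] ≈ 243.4298 billion.

$243 billion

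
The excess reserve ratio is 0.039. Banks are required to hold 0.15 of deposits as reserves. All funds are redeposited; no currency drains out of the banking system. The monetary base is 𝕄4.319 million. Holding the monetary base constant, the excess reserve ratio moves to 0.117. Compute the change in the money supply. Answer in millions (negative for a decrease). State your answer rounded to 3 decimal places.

Initially m₁ = 1 / (0.15 + 0.039) ≈ 5.29101, so M₁ = 5.29101 × 4.319 ≈ 22.8519 million.
After the change m₂ = 1 / (0.15 + 0.117) ≈ 3.74532, so M₂ = 3.74532 × 4.319 ≈ 16.176 million.
ΔM = M₂ − M₁ = 16.176 − 22.8519 = -6.6759 million.

-6.676 million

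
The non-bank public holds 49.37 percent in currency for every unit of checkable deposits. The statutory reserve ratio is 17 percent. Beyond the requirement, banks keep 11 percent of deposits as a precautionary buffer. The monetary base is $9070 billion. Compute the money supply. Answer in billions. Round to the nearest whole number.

The money multiplier is m = (1 + c) / (rr + e + c) = (1 + 0.4937) / (0.17 + 0.11 + 0.4937) ≈ 1.93059.
So M = m × MB = 1.93059 × 9070 = 17510.4513 billion.

$17510 billion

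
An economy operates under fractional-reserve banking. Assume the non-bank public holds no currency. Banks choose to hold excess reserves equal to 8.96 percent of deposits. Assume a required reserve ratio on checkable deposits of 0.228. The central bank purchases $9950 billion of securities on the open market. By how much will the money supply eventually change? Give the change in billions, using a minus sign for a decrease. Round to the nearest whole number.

$31329 billion

The money multiplier is m = 1 / (rr + e) = 1 / (0.228 + 0.0896) ≈ 3.14861.
The purchase adds 9950 billion of base, so ΔM = m × ΔMB = 3.14861 × (+9950) = 31328.6695 billion.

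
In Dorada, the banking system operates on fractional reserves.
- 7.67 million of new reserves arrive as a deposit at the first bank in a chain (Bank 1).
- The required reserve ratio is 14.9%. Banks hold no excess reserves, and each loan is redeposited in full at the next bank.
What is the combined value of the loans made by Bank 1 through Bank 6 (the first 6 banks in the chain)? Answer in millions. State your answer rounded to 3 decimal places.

Bank i lends (1 − rr)^i of the original deposit: Bank 1 lends 7.67·0.8510 ≈ 6.5272, Bank 2 lends 7.67·0.8510² ≈ 5.5546, and so on.
Summing a geometric series: total = 7.67·[0.8510·(1 − 0.8510^6) / (1 − 0.8510)] ≈ 27.1679 million.

27.168 million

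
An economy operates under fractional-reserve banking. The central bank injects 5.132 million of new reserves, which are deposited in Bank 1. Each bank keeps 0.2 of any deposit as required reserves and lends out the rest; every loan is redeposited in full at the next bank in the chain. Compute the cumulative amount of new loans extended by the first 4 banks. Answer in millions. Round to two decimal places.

Bank i lends (1 − rr)^i of the original deposit: Bank 1 lends 5.132·0.8000 = 4.1056, Bank 2 lends 5.132·0.8000² ≈ 3.2845, and so on.
Summing a geometric series: total = 5.132·[0.8000·(1 − 0.8000^4) / (1 − 0.8000)] ≈ 12.1197 million.

12.12 million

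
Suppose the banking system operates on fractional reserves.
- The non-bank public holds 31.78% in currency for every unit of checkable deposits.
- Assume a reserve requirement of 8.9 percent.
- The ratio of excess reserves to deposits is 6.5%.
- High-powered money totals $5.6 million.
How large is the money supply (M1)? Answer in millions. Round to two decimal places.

The money multiplier is m = (1 + c) / (rr + e + c) = (1 + 0.3178) / (0.089 + 0.065 + 0.3178) ≈ 2.7931.
So M = m × MB = 2.7931 × 5.6 ≈ 15.6414 million.

$15.64 million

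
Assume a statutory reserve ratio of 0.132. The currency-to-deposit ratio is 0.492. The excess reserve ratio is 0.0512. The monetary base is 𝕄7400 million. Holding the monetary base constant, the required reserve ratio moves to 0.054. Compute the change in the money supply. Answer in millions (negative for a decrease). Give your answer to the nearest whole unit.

𝕄2136 million

Initially m₁ = (1 + 0.492) / (0.132 + 0.0512 + 0.492) ≈ 2.20972, so M₁ = 2.20972 × 7400 = 16351.928 million.
After the change m₂ = (1 + 0.492) / (0.054 + 0.0512 + 0.492) ≈ 2.49833, so M₂ = 2.49833 × 7400 = 18487.642 million.
ΔM = M₂ − M₁ = 18487.642 − 16351.928 = 2135.714 million.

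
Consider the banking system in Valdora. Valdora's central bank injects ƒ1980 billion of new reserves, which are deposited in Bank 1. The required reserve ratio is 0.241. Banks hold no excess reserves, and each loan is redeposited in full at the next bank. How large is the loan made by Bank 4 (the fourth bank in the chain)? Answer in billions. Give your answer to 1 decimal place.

Each bank lends a fraction (1 − rr) = 0.7590 of the deposit it receives, so Bank 4 receives 1980·0.7590^3 and lends 1980·0.7590^4 ≈ 657.1013 billion.

ƒ657.1 billion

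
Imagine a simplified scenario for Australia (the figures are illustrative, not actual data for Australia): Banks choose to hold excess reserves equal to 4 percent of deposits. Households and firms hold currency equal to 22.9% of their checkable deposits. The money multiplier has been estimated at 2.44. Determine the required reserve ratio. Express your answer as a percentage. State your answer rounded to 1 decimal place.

23.5%

Using m = 2.44. Since m = (1 + c)/(c + rr + e), the denominator satisfies c + rr + e = (1 + c)/m = (1 + 0.229) / 2.44 ≈ 0.503689.
With c = 0.229 and e = 0.04, the required reserve ratio is 0.503689 − 0.229 − 0.04 = 0.234689.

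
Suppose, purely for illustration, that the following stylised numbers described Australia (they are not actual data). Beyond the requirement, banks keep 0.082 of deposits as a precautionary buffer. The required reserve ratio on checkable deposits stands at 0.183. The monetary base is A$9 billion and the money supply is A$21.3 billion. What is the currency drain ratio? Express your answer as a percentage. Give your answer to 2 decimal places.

27.28%

Using m = M/MB = 21.3/9 ≈ 2.366667. From m = (1 + c)/(c + rr + e), rearranging gives 1 + c = m·(c + rr + e), so c·(1 − m) = m·(rr + e) − 1.
Hence c = [m·(rr + e) − 1]/(1 − m) = [2.366667 × (0.183 + 0.082) − 1] / (1 − 2.366667) ≈ 0.272805.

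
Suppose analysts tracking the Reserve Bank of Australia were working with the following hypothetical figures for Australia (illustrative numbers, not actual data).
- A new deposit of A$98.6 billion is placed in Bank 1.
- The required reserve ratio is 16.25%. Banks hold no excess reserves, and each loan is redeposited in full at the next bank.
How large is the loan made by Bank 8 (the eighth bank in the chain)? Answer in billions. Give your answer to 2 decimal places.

Each bank lends a fraction (1 − rr) = 0.8375 of the deposit it receives, so Bank 8 receives 98.6·0.8375^7 and lends 98.6·0.8375^8 ≈ 23.8647 billion.

A$23.86 billion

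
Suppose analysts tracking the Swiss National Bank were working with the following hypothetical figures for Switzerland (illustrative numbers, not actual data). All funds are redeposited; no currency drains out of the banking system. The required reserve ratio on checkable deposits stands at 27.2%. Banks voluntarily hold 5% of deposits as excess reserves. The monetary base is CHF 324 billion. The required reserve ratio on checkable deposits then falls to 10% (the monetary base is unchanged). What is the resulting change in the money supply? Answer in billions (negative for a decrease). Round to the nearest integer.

Initially m₁ = 1 / (0.272 + 0.05) ≈ 3.1056, so M₁ = 3.1056 × 324 = 1006.2144 billion.
After the change m₂ = 1 / (0.1 + 0.05) ≈ 6.6667, so M₂ = 6.6667 × 324 = 2160.0108 billion.
ΔM = M₂ − M₁ = 2160.0108 − 1006.2144 = 1153.7964 billion.

CHF 1154 billion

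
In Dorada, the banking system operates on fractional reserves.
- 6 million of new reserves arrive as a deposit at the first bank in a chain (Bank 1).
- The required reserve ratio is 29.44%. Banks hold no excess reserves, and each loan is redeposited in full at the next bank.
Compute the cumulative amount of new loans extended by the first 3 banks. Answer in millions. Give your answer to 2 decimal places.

Bank i lends (1 − rr)^i of the original deposit: Bank 1 lends 6·0.7056 = 4.2336, Bank 2 lends 6·0.7056² ≈ 2.9872, and so on.
Summing a geometric series: total = 6·[0.7056·(1 − 0.7056^3) / (1 − 0.7056)] ≈ 9.3286 million.

9.33 million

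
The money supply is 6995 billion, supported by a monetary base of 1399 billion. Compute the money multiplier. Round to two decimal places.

5.00

The money multiplier is m = M / MB = 6995 / 1399 = 5.00000.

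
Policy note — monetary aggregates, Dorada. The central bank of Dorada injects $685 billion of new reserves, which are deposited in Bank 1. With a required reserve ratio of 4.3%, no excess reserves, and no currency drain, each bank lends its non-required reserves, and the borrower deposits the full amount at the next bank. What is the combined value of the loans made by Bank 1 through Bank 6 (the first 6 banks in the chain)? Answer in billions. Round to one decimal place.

$3533.9 billion

Bank i lends (1 − rr)^i of the original deposit: Bank 1 lends 685·0.9570 = 655.5450, Bank 2 lends 685·0.9570² ≈ 627.3566, and so on.
Summing a geometric series: total = 685·[0.9570·(1 − 0.9570^6) / (1 − 0.9570)] ≈ 3533.9171 billion.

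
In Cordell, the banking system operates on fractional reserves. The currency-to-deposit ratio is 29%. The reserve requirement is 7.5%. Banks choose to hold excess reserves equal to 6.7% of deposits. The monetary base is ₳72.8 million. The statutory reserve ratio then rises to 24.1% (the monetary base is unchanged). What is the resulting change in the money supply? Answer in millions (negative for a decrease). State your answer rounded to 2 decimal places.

Initially m₁ = (1 + 0.29) / (0.075 + 0.067 + 0.29) ≈ 2.98611, so M₁ = 2.98611 × 72.8 ≈ 217.3888 million.
After the change m₂ = (1 + 0.29) / (0.241 + 0.067 + 0.29) ≈ 2.15719, so M₂ = 2.15719 × 72.8 ≈ 157.0434 million.
ΔM = M₂ − M₁ = 157.0434 − 217.3888 = -60.3454 million.

-60.35 million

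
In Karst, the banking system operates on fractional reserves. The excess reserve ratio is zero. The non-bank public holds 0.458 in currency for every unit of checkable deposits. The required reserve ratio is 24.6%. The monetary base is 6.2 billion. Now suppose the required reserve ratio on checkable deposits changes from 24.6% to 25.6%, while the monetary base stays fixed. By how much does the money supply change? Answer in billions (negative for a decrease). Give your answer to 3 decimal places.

-0.180 billion

Initially m₁ = (1 + 0.458) / (0.246 + 0.458) ≈ 2.07102, so M₁ = 2.07102 × 6.2 ≈ 12.8403 billion.
After the change m₂ = (1 + 0.458) / (0.256 + 0.458) ≈ 2.04202, so M₂ = 2.04202 × 6.2 ≈ 12.6605 billion.
ΔM = M₂ − M₁ = 12.6605 − 12.8403 = -0.1798 billion.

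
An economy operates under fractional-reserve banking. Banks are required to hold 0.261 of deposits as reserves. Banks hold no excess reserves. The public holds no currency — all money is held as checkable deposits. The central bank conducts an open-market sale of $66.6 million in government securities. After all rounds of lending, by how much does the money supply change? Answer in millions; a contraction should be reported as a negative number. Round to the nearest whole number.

-255 million

The simple money multiplier is m = 1/rr = 1/0.261 ≈ 3.8314.
An open-market sale reduces the monetary base by 66.6 million, so ΔM = m × ΔMB = 3.8314 × (−66.6) ≈ -255.1712 million.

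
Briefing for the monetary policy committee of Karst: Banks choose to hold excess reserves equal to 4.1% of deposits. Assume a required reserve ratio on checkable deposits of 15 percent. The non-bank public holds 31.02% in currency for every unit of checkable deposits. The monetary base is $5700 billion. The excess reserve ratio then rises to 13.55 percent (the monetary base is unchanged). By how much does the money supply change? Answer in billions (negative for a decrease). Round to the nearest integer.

Initially m₁ = (1 + 0.3102) / (0.15 + 0.041 + 0.3102) ≈ 2.61413, so M₁ = 2.61413 × 5700 = 14900.541 billion.
After the change m₂ = (1 + 0.3102) / (0.15 + 0.1355 + 0.3102) ≈ 2.19943, so M₂ = 2.19943 × 5700 = 12536.751 billion.
ΔM = M₂ − M₁ = 12536.751 − 14900.541 = -2363.79 billion.

-2364 billion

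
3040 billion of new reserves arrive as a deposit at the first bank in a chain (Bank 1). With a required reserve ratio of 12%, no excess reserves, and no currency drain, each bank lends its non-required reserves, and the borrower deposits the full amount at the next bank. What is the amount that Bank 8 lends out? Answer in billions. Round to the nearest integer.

1093 billion

Each bank lends a fraction (1 − rr) = 0.8800 of the deposit it receives, so Bank 8 receives 3040·0.8800^7 and lends 3040·0.8800^8 ≈ 1093.2890 billion.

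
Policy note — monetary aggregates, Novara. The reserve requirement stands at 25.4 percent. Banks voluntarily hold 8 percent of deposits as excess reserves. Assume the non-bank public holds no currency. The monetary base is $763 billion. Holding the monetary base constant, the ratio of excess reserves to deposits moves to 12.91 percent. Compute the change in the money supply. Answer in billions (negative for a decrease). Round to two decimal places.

-292.78 billion

Initially m₁ = 1 / (0.254 + 0.08) ≈ 2.994012, so M₁ = 2.994012 × 763 ≈ 2284.4312 billion.
After the change m₂ = 1 / (0.254 + 0.1291) ≈ 2.610285, so M₂ = 2.610285 × 763 ≈ 1991.6475 billion.
ΔM = M₂ − M₁ = 1991.6475 − 2284.4312 = -292.7837 billion.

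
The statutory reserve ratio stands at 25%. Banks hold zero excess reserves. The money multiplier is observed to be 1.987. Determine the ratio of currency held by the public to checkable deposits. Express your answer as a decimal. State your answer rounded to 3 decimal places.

0.510

Using m = 1.987. From m = (1 + c)/(c + rr + e), rearranging gives 1 + c = m·(c + rr + e), so c·(1 − m) = m·(rr + e) − 1.
Hence c = [m·(rr + e) − 1]/(1 − m) = [1.987 × (0.25 + 0) − 1] / (1 − 1.987) ≈ 0.509878.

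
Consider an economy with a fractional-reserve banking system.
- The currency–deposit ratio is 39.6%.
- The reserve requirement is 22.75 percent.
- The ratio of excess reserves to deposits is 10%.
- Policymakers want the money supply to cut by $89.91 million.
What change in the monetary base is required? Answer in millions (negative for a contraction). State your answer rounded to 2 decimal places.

The money multiplier is m = (1 + c) / (rr + e + c) = (1 + 0.396) / (0.2275 + 0.1 + 0.396) ≈ 1.92951.
ΔMB = ΔM / m = (−89.91) / 1.92951 ≈ -46.5973 million.

-46.60 million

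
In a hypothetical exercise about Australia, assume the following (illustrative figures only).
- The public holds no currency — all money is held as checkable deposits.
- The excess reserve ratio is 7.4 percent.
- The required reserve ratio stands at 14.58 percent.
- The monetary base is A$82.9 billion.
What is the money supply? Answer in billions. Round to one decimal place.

The money multiplier is m = 1 / (rr + e) = 1 / (0.1458 + 0.074) ≈ 4.5496.
So M = m × MB = 4.5496 × 82.9 ≈ 377.1618 billion.

A$377.2 billion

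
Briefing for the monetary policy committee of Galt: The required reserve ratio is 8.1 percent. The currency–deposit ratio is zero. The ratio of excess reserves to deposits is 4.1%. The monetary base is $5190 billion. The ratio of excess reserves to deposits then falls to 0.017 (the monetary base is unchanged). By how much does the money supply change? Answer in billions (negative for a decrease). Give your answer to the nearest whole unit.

$10418 billion

Initially m₁ = 1 / (0.081 + 0.041) ≈ 8.19672, so M₁ = 8.19672 × 5190 = 42540.9768 billion.
After the change m₂ = 1 / (0.081 + 0.017) ≈ 10.20408, so M₂ = 10.20408 × 5190 = 52959.1752 billion.
ΔM = M₂ − M₁ = 52959.1752 − 42540.9768 = 10418.1984 billion.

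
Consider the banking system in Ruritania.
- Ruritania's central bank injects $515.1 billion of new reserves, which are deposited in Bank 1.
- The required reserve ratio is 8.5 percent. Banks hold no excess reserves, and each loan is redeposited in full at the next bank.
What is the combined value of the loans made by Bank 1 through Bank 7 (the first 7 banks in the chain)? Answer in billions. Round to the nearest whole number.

$2567 billion

Bank i lends (1 − rr)^i of the original deposit: Bank 1 lends 515.1·0.9150 = 471.3165, Bank 2 lends 515.1·0.9150² ≈ 431.2546, and so on.
Summing a geometric series: total = 515.1·[0.9150·(1 − 0.9150^7) / (1 − 0.9150)] ≈ 2567.4713 billion.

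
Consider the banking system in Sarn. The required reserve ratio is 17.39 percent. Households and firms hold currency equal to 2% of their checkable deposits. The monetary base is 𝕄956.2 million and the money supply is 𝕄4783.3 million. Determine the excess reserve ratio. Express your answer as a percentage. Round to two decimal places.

1.00%

Using m = M/MB = 4783.3/956.2 ≈ 5.002405. Since m = (1 + c)/(c + rr + e), the denominator satisfies c + rr + e = (1 + c)/m = (1 + 0.02) / 5.002405 ≈ 0.203902.
With c = 0.02 and rr = 0.1739, the excess reserve ratio is 0.203902 − 0.02 − 0.1739 = 0.010002.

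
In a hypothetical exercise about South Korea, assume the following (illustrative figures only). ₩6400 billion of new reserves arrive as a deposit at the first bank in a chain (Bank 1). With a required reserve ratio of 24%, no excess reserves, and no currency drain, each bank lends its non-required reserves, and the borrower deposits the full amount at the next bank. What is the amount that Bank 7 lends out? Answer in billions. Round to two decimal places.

₩937.29 billion

Each bank lends a fraction (1 − rr) = 0.7600 of the deposit it receives, so Bank 7 receives 6400·0.7600^6 and lends 6400·0.7600^7 ≈ 937.2925 billion.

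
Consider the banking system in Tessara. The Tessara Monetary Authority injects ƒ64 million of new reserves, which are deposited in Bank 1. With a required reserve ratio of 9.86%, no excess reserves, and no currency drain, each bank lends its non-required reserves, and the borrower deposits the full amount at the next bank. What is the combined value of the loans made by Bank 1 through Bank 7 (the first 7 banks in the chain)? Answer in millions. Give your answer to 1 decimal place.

ƒ302.2 million

Bank i lends (1 − rr)^i of the original deposit: Bank 1 lends 64·0.9014 = 57.6896, Bank 2 lends 64·0.9014² ≈ 52.0014, and so on.
Summing a geometric series: total = 64·[0.9014·(1 − 0.9014^7) / (1 − 0.9014)] ≈ 302.1804 million.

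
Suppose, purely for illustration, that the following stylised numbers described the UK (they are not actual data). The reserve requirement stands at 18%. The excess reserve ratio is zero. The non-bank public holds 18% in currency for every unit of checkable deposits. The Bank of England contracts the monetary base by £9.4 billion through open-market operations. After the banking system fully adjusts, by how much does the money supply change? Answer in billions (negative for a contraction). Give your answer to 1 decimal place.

The money multiplier is m = (1 + c) / (rr + c) = (1 + 0.18) / (0.18 + 0.18) ≈ 3.2778.
The sale removes 9.4 billion of base, so ΔM = m × ΔMB = 3.2778 × (−9.4) ≈ -30.8113 billion.

-30.8 billion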